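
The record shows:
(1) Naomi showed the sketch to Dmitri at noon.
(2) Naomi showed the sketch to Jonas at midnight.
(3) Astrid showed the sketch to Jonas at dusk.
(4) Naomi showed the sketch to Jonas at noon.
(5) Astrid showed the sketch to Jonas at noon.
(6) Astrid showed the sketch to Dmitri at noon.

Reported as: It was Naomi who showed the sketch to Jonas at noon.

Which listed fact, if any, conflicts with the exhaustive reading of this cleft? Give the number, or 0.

The cleft puts "Naomi" in focus and presupposes the open proposition with the sketch as thing and Jonas as recipient and at noon as setting.
The exhaustive reading says no other agent fits that background.
Fact (5) shares the background but with agent = Astrid; exhaustivity is violated.

5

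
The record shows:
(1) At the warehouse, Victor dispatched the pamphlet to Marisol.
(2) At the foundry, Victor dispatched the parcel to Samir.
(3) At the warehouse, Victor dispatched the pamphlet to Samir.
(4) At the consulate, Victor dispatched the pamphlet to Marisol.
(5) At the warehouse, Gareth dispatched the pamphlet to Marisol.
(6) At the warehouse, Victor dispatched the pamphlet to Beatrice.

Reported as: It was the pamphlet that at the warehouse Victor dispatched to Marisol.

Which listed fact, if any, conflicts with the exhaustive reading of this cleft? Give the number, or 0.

0

Focus of the cleft: "the pamphlet" (the thing). Presupposed background: same agent, recipient, setting (Victor / Marisol / at the warehouse).
The exhaustive reading says no other thing fits that background.
Every other fact differs from the presupposition on some backgrounded slot, so none challenges the exhaustivity.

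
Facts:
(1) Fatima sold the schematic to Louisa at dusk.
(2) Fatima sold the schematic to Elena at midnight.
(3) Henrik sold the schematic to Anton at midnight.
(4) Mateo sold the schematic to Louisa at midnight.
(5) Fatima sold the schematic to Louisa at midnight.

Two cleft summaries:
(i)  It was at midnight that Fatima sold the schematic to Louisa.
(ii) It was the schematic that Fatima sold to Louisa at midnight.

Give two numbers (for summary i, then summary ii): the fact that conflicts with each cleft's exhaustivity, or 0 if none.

1, 0

Summary (i) focuses "at midnight" (the setting); background same agent, thing, recipient (Fatima / the schematic / Louisa). Fact (1) matches that background with setting = at dusk — refutes (i).
Summary (ii) focuses "the schematic" (the thing); background same agent, recipient, setting (Fatima / Louisa / at midnight). No fact matches that background with a different thing, so 0.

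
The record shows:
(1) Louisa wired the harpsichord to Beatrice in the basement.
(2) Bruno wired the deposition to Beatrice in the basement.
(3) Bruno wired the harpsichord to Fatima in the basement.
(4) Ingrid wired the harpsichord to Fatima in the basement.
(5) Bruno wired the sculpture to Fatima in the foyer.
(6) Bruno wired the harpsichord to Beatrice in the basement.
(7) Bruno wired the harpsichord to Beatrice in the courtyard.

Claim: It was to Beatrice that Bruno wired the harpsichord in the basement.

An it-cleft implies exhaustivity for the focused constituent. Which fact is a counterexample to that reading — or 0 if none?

3

Focus of the cleft: "Beatrice" (the recipient). Presupposed background: Bruno as agent and the harpsichord as thing and in the basement as setting.
Exhaustivity: Beatrice is the only recipient satisfying that background.
Fact (3) shares the background but with recipient = Fatima; exhaustivity is violated.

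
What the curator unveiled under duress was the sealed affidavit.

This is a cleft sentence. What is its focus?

In a pseudo-cleft "What ... was X", the post-copular constituent X is the focus.
Here the focus is "the sealed affidavit". The backgrounded (presupposed) material includes "the curator" and "under duress".

the sealed affidavit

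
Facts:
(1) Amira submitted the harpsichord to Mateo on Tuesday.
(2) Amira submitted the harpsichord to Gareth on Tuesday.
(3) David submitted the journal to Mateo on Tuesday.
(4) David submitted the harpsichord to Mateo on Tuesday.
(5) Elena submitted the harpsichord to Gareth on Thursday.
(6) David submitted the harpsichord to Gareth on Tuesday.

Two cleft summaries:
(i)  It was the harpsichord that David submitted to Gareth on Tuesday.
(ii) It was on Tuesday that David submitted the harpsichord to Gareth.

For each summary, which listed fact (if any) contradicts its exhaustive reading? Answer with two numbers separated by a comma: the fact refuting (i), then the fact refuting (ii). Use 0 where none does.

0, 0

Summary (i) focuses "the harpsichord" (the thing); background agent = David, recipient = Gareth, setting = on Tuesday. No fact matches that background with a different thing, so 0.
Summary (ii) focuses "on Tuesday" (the setting); background agent = David, thing = the harpsichord, recipient = Gareth. No fact matches that background with a different setting, so 0.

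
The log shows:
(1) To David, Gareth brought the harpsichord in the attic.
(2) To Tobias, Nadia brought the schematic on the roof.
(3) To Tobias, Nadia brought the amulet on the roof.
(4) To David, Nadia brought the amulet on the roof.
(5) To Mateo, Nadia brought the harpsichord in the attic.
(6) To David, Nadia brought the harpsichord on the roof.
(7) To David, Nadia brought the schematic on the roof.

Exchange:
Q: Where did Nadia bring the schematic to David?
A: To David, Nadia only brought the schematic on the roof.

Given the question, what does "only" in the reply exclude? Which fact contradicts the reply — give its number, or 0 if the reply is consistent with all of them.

The question "Where did ...?" targets the setting, so in the reply the focus falls on "on the roof".
So "only" ranges over settings; the rest (same agent, thing, recipient (Nadia / the schematic / David)) is presupposed.
No fact keeps same agent, thing, recipient (Nadia / the schematic / David) while changing the setting; every other fact differs on something backgrounded. The reply stands.
(Fact (2) would refute a reading with focus on the recipient — but that is not what the question asks.)

0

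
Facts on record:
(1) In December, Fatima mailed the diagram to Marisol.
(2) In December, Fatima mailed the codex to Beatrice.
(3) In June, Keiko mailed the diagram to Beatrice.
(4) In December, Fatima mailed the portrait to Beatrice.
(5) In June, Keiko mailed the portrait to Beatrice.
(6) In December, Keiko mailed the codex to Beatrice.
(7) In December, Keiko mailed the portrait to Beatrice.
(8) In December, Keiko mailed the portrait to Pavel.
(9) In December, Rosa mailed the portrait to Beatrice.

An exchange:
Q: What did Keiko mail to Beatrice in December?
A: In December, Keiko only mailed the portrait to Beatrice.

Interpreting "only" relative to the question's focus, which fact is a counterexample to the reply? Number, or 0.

Answering "What did ...?" puts focus on the thing — here, "the portrait".
"Only" then excludes alternative things while the background — same agent, recipient, setting (Keiko / Beatrice / in December) — is held fixed.
Fact (6) keeps same agent, recipient, setting (Keiko / Beatrice / in December) but has thing = the codex; that refutes the reply.
(Fact (5) would refute a reading with focus on the setting — but that is not what the question asks.)

6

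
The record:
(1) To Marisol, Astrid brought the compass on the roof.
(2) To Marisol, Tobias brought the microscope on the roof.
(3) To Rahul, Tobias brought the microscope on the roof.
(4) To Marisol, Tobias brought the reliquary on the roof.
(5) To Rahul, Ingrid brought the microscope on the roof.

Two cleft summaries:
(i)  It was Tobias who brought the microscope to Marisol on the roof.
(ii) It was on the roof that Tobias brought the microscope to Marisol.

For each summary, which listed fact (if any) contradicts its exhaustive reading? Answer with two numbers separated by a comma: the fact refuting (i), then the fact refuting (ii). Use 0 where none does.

0, 0

(i): focus "Tobias". No fact shares same thing, recipient, setting (the microscope / Marisol / on the roof) with a different agent. 0.
(ii): focus "on the roof". No fact shares same agent, thing, recipient (Tobias / the microscope / Marisol) with a different setting. 0.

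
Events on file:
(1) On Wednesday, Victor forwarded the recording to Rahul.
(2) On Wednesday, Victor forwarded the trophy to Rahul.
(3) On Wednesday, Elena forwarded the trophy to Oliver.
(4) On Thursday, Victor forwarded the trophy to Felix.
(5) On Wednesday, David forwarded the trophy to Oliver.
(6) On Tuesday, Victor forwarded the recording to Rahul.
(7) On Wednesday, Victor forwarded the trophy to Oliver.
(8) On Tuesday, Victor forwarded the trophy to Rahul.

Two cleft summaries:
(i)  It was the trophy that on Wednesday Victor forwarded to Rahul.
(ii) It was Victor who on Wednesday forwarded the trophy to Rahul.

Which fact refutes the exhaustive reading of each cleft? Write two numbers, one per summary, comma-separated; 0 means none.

1, 0

Summary (i) focuses "the trophy" (the thing); background Victor as agent and Rahul as recipient and on Wednesday as setting. Fact (1) matches that background with thing = the recording — refutes (i).
Summary (ii) focuses "Victor" (the agent); background the trophy as thing and Rahul as recipient and on Wednesday as setting. No fact matches that background with a different agent, so 0.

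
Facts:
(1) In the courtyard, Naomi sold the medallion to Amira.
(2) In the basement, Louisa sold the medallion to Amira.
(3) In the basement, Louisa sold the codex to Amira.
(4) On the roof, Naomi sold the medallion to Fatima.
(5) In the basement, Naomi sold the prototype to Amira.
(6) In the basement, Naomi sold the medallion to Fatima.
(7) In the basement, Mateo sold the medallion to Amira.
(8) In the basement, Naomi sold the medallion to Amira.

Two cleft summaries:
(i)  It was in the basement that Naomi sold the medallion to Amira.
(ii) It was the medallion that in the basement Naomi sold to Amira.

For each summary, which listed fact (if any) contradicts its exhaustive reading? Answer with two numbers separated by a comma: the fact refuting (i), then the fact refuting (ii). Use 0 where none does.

Summary (i) focuses "in the basement" (the setting); background agent = Naomi, thing = the medallion, recipient = Amira. Fact (1) matches that background with setting = in the courtyard — refutes (i).
Summary (ii) focuses "the medallion" (the thing); background agent = Naomi, recipient = Amira, setting = in the basement. Fact (5) matches that background with thing = the prototype — refutes (ii).

1, 5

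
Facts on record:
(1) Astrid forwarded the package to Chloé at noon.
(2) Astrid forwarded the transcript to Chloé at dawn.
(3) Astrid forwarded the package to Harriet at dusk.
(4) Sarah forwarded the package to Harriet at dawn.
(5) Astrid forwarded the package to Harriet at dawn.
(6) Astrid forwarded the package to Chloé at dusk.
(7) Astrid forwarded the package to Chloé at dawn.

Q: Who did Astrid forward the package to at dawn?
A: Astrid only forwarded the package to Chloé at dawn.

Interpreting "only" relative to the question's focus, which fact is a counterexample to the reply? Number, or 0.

Answering "Who did ... to ...?" puts focus on the recipient — here, "Chloé".
"Only" then excludes alternative recipients while the background — same agent, thing, setting (Astrid / the package / at dawn) — is held fixed.
Fact (5) keeps same agent, thing, setting (Astrid / the package / at dawn) but has recipient = Harriet; that refutes the reply.
(Fact (1) would refute a reading with focus on the setting — but that is not what the question asks.)

5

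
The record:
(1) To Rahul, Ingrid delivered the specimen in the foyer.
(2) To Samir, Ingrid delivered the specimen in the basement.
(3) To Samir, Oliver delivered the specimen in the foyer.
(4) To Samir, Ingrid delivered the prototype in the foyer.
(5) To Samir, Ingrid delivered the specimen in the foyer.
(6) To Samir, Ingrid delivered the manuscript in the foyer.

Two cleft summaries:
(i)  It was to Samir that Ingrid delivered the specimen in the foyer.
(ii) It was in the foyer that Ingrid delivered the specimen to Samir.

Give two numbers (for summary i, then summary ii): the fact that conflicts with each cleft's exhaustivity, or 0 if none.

1, 2

Summary (i) focuses "Samir" (the recipient); background Ingrid as agent and the specimen as thing and in the foyer as setting. Fact (1) matches that background with recipient = Rahul — refutes (i).
Summary (ii) focuses "in the foyer" (the setting); background Ingrid as agent and the specimen as thing and Samir as recipient. Fact (2) matches that background with setting = in the basement — refutes (ii).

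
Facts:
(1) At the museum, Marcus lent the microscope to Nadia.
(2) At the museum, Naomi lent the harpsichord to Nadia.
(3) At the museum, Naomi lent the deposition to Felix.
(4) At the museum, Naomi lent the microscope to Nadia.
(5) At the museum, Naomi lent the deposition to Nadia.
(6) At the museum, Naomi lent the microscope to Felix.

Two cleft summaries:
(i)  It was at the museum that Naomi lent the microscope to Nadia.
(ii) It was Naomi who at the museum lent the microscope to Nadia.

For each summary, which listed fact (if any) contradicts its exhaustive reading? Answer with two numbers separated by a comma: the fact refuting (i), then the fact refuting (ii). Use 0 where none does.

0, 1

(i): focus "at the museum". No fact shares same agent, thing, recipient (Naomi / the microscope / Nadia) with a different setting. 0.
(ii): focus "Naomi". Looking for same thing, recipient, setting (the microscope / Nadia / at the museum) with some other agent — fact (1) has Marcus there. Refuted.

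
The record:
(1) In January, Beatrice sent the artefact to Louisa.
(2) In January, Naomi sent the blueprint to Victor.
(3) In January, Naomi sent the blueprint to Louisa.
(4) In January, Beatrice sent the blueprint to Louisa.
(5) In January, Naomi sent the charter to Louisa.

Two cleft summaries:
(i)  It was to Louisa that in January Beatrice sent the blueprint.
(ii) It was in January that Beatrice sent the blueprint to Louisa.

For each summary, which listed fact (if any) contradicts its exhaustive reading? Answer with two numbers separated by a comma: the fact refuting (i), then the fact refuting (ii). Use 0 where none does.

0, 0

Summary (i) focuses "Louisa" (the recipient); background Beatrice as agent and the blueprint as thing and in January as setting. No fact matches that background with a different recipient, so 0.
Summary (ii) focuses "in January" (the setting); background Beatrice as agent and the blueprint as thing and Louisa as recipient. No fact matches that background with a different setting, so 0.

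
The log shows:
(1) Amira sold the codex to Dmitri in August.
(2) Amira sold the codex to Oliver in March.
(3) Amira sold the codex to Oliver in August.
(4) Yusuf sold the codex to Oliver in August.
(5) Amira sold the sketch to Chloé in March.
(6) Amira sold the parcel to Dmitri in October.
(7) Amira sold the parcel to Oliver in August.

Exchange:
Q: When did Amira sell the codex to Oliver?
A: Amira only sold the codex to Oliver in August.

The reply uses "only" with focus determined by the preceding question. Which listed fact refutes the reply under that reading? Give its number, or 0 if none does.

Answering "When did ...?" puts focus on the setting — here, "in August".
So "only" ranges over settings; the rest (agent = Amira, thing = the codex, recipient = Oliver) is presupposed.
Fact (2) shares the background with a different setting (in March) — counterexample.
(Fact (7) would refute a reading with focus on the thing — but that is not what the question asks.)

2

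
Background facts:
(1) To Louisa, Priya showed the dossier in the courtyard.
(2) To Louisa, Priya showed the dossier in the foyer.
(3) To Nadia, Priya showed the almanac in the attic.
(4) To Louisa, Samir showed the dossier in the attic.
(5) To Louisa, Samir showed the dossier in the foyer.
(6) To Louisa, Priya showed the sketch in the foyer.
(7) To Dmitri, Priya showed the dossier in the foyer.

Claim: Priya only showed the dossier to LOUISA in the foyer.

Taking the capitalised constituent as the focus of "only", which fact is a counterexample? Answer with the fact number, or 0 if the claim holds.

7

The capitals mark "Louisa" as focus. So "only" rules out other recipients, with the rest (Priya as agent and the dossier as thing and in the foyer as setting) as background.
Fact (7) shares the background but differs in recipient (Dmitri) — a counterexample.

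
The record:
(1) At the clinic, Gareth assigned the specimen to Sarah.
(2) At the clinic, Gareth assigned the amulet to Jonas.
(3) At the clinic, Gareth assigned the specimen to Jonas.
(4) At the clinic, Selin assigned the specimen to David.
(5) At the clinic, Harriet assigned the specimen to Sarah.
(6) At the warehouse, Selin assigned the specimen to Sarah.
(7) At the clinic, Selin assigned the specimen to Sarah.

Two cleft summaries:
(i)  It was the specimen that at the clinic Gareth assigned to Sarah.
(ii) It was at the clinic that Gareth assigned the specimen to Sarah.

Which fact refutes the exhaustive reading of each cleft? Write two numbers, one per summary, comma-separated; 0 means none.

0, 0

(i): focus "the specimen". No fact shares Gareth as agent and Sarah as recipient and at the clinic as setting with a different thing. 0.
(ii): focus "at the clinic". No fact shares Gareth as agent and the specimen as thing and Sarah as recipient with a different setting. 0.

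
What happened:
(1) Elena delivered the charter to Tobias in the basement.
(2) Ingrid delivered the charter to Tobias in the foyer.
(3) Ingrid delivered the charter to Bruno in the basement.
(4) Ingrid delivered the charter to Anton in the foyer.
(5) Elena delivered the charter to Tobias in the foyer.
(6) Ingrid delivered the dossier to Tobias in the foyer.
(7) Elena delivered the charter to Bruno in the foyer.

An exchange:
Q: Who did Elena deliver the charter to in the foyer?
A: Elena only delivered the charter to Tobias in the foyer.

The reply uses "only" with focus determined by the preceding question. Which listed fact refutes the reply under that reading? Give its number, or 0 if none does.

7

The question "Who did ... to ...?" targets the recipient, so in the reply the focus falls on "Tobias".
"Only" then excludes alternative recipients while the background — same agent, thing, setting (Elena / the charter / in the foyer) — is held fixed.
Fact (7) shares the background with a different recipient (Bruno) — counterexample.
(Fact (1) would refute a reading with focus on the setting — but that is not what the question asks.)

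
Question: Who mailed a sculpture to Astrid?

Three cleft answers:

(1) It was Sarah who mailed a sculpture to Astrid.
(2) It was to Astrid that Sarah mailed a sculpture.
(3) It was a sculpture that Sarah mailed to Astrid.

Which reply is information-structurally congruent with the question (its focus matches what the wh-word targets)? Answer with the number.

1

The question word "who" targets the subject (agent).
Option (1) clefts "Sarah" — that matches what the question asks about.
Option (2) clefts "to Astrid" — the recipient, not what was asked.
Option (3) clefts "a sculpture" — the direct object, not what was asked.
So the congruent reply is (1).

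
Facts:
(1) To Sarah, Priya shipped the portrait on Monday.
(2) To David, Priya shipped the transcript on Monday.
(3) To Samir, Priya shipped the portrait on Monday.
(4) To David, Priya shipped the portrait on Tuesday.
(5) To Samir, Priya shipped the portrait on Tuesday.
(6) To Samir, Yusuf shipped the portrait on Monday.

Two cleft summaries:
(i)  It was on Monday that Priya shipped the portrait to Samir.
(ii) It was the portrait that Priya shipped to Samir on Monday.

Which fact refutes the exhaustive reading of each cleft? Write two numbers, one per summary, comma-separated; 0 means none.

Summary (i) focuses "on Monday" (the setting); background same agent, thing, recipient (Priya / the portrait / Samir). Fact (5) matches that background with setting = on Tuesday — refutes (i).
Summary (ii) focuses "the portrait" (the thing); background same agent, recipient, setting (Priya / Samir / on Monday). No fact matches that background with a different thing, so 0.

5, 0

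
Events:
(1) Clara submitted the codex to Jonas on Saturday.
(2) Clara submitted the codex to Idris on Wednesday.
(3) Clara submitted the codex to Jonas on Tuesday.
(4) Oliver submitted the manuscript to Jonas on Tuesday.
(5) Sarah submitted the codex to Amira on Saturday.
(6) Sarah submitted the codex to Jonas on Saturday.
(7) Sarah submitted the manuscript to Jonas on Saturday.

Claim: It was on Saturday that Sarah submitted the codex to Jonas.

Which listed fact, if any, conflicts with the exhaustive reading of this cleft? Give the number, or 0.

0

Focus of the cleft: "on Saturday" (the setting). Presupposed background: agent = Sarah, thing = the codex, recipient = Jonas.
Exhaustivity: on Saturday is the only setting satisfying that background.
No listed fact matches the background with a different setting. Exhaustivity holds.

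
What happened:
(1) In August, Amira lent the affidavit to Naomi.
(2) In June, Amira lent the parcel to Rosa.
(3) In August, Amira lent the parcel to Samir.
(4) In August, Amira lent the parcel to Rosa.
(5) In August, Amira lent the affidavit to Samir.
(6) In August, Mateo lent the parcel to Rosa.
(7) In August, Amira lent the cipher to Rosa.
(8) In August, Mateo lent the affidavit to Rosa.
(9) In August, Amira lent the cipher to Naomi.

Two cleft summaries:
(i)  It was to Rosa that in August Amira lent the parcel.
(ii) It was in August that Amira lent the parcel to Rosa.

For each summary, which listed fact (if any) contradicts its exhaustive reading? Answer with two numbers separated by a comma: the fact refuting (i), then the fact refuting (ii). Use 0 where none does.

3, 2

Summary (i) focuses "Rosa" (the recipient); background Amira as agent and the parcel as thing and in August as setting. Fact (3) matches that background with recipient = Samir — refutes (i).
Summary (ii) focuses "in August" (the setting); background Amira as agent and the parcel as thing and Rosa as recipient. Fact (2) matches that background with setting = in June — refutes (ii).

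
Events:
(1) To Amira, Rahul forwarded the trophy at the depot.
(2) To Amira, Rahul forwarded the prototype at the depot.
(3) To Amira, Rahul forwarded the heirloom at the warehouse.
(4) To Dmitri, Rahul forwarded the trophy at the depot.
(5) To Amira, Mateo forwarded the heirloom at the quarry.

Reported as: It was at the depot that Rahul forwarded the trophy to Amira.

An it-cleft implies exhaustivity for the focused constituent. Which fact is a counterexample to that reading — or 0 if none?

0

The cleft puts "at the depot" in focus and presupposes the open proposition with same agent, thing, recipient (Rahul / the trophy / Amira).
The exhaustive reading says no other setting fits that background.
Every other fact differs from the presupposition on some backgrounded slot, so none challenges the exhaustivity.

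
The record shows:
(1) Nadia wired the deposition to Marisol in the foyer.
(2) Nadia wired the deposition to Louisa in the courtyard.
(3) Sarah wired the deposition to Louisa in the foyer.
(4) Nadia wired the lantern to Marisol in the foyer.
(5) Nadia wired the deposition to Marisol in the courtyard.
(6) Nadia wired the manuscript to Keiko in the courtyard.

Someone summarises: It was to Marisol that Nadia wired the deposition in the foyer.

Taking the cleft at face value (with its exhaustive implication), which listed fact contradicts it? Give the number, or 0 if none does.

The cleft puts "Marisol" in focus and presupposes the open proposition with same agent, thing, setting (Nadia / the deposition / in the foyer).
The exhaustive reading says no other recipient fits that background.
No listed fact matches the background with a different recipient. Exhaustivity holds.

0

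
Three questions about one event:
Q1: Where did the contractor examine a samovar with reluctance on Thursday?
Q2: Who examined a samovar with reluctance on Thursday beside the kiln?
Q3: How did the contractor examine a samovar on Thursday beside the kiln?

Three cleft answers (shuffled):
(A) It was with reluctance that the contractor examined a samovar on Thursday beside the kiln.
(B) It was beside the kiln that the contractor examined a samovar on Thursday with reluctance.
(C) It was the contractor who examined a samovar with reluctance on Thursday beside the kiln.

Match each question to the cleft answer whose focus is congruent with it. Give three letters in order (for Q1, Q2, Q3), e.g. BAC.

BCA

Q1 asks about the location; cleft (B) focuses "beside the kiln", which is the location — so Q1 → B.
Q2 asks about the subject (agent); cleft (C) focuses "the contractor", which is the subject (agent) — so Q2 → C.
Q3 asks about the manner; cleft (A) focuses "with reluctance", which is the manner — so Q3 → A.
Mapping: Q1→B, Q2→C, Q3→A.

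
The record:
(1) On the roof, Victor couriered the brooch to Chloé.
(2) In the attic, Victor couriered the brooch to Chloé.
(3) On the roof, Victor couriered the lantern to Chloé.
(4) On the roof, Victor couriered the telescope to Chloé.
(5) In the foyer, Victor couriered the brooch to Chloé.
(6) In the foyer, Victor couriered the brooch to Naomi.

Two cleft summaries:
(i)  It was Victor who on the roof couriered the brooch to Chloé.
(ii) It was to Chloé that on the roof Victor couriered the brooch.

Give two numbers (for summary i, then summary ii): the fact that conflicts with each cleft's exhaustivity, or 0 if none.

0, 0

Summary (i) focuses "Victor" (the agent); background same thing, recipient, setting (the brooch / Chloé / on the roof). No fact matches that background with a different agent, so 0.
Summary (ii) focuses "Chloé" (the recipient); background same agent, thing, setting (Victor / the brooch / on the roof). No fact matches that background with a different recipient, so 0.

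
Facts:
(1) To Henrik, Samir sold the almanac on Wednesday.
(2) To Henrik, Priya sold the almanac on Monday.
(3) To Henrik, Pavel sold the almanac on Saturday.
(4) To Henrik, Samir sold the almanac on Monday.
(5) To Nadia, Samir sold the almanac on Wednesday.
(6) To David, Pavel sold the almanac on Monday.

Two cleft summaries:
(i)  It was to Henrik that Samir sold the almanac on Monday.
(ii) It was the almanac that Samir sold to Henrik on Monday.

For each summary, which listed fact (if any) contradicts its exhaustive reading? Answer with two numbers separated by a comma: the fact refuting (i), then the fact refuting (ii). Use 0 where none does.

0, 0

Summary (i) focuses "Henrik" (the recipient); background same agent, thing, setting (Samir / the almanac / on Monday). No fact matches that background with a different recipient, so 0.
Summary (ii) focuses "the almanac" (the thing); background same agent, recipient, setting (Samir / Henrik / on Monday). No fact matches that background with a different thing, so 0.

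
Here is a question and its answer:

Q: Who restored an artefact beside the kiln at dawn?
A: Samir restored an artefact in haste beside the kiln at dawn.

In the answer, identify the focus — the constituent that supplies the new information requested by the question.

Samir

The wh-word "who" asks about the subject (agent).
In the answer, "an artefact", "beside the kiln" and "at dawn" are given — repeated from the question.
"in haste" is also new, but it specifies the manner, which is not what the question asks about — so it is not the focus.
The constituent filling the subject (agent) gap is "Samir"; that is the focus.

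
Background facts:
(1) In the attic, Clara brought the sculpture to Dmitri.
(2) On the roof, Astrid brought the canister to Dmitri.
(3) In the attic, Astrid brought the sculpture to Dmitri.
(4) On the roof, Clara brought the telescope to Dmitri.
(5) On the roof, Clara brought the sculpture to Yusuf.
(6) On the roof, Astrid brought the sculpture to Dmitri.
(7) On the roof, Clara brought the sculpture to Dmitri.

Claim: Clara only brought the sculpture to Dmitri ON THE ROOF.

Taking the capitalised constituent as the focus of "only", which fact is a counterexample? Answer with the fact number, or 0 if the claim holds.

Focus (in capitals) is "on the roof" — the setting. "Only" excludes alternative settings while holding fixed same agent, thing, recipient (Clara / the sculpture / Dmitri).
Fact (1) matches on same agent, thing, recipient (Clara / the sculpture / Dmitri), but has setting = in the attic instead. That refutes the claim.

1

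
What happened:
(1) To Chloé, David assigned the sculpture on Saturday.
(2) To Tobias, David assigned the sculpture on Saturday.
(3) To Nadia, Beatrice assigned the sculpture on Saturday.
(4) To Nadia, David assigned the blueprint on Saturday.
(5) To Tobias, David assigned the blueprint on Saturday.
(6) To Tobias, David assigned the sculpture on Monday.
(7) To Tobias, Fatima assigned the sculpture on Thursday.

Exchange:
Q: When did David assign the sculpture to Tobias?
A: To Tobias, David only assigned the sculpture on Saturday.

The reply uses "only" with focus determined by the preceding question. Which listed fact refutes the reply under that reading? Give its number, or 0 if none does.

6

Answering "When did ...?" puts focus on the setting — here, "on Saturday".
"Only" then excludes alternative settings while the background — same agent, thing, recipient (David / the sculpture / Tobias) — is held fixed.
Fact (6) keeps same agent, thing, recipient (David / the sculpture / Tobias) but has setting = on Monday; that refutes the reply.
(Fact (5) would refute a reading with focus on the thing — but that is not what the question asks.)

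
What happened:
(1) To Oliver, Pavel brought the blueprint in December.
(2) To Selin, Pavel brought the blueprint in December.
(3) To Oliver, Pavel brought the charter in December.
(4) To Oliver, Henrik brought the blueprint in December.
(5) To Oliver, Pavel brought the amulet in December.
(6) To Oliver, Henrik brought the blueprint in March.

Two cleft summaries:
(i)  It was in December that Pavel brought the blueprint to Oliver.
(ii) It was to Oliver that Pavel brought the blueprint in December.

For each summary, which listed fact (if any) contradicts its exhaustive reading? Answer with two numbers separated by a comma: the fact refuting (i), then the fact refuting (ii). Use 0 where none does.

0, 2

(i): focus "in December". No fact shares Pavel as agent and the blueprint as thing and Oliver as recipient with a different setting. 0.
(ii): focus "Oliver". Looking for Pavel as agent and the blueprint as thing and in December as setting with some other recipient — fact (2) has Selin there. Refuted.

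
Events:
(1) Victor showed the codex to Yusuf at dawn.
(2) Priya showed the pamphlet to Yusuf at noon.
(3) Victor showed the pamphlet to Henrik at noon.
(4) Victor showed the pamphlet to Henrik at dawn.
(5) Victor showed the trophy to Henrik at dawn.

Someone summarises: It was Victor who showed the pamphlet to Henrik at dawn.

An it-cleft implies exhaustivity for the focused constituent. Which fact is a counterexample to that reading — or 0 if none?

0

Focus of the cleft: "Victor" (the agent). Presupposed background: same thing, recipient, setting (the pamphlet / Henrik / at dawn).
The exhaustive reading says no other agent fits that background.
Every other fact differs from the presupposition on some backgrounded slot, so none challenges the exhaustivity.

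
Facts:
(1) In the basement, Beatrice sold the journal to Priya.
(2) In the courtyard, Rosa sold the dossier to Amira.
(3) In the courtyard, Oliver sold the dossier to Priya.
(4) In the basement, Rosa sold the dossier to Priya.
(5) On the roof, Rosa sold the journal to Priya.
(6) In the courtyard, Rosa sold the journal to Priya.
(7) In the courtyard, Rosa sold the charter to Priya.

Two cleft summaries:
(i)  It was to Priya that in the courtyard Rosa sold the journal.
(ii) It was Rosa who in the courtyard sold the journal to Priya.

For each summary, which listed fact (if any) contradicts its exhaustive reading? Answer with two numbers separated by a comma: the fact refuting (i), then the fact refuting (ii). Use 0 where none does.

Summary (i) focuses "Priya" (the recipient); background agent = Rosa, thing = the journal, setting = in the courtyard. No fact matches that background with a different recipient, so 0.
Summary (ii) focuses "Rosa" (the agent); background thing = the journal, recipient = Priya, setting = in the courtyard. No fact matches that background with a different agent, so 0.

0, 0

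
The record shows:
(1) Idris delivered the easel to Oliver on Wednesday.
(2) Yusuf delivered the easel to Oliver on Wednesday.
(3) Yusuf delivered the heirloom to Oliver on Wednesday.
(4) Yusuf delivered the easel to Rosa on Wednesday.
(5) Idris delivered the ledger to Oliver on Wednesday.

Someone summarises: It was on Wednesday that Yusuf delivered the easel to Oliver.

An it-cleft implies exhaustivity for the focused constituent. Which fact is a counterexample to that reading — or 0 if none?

0

Focus of the cleft: "on Wednesday" (the setting). Presupposed background: Yusuf as agent and the easel as thing and Oliver as recipient.
The exhaustive reading says no other setting fits that background.
No listed fact matches the background with a different setting. Exhaustivity holds.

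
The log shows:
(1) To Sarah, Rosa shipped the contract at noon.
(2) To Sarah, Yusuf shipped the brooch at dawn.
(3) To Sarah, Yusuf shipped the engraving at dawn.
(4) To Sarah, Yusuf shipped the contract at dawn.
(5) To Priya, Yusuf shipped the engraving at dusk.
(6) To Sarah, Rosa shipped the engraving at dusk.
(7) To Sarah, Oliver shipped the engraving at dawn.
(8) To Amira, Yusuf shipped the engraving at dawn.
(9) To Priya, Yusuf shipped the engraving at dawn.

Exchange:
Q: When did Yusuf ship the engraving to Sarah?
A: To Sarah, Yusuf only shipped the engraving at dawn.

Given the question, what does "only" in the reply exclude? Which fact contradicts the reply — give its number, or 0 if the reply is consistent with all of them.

Answering "When did ...?" puts focus on the setting — here, "at dawn".
"Only" then excludes alternative settings while the background — Yusuf as agent and the engraving as thing and Sarah as recipient — is held fixed.
No listed fact shares that background with another setting. Nothing contradicts the reply.
(Fact (2) would refute a reading with focus on the thing — but that is not what the question asks.)

0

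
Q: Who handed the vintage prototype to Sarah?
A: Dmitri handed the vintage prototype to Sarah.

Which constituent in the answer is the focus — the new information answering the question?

Dmitri

The wh-word "who" asks about the subject (agent).
In the answer, "the vintage prototype" and "to Sarah" are given — repeated from the question.
The constituent filling the subject (agent) gap is "Dmitri"; that is the focus and would carry nuclear stress.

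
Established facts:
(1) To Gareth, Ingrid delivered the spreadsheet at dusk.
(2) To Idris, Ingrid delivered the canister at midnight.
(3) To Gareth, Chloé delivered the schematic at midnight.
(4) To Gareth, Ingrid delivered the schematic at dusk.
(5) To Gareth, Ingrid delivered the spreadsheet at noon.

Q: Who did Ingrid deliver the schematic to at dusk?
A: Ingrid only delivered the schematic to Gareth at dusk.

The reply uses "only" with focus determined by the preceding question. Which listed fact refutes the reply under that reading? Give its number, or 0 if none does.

0

Answering "Who did ... to ...?" puts focus on the recipient — here, "Gareth".
So "only" ranges over recipients; the rest (same agent, thing, setting (Ingrid / the schematic / at dusk)) is presupposed.
No listed fact shares that background with another recipient. Nothing contradicts the reply.
(Fact (1) would refute a reading with focus on the thing — but that is not what the question asks.)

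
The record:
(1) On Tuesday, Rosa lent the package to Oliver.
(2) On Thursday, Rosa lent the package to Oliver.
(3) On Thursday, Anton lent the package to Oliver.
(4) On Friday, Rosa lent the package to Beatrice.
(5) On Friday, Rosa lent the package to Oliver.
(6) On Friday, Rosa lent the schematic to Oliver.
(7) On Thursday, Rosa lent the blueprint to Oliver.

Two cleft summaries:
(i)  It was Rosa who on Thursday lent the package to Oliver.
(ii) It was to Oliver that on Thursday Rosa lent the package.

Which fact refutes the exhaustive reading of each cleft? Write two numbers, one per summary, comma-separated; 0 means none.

3, 0

Summary (i) focuses "Rosa" (the agent); background same thing, recipient, setting (the package / Oliver / on Thursday). Fact (3) matches that background with agent = Anton — refutes (i).
Summary (ii) focuses "Oliver" (the recipient); background same agent, thing, setting (Rosa / the package / on Thursday). No fact matches that background with a different recipient, so 0.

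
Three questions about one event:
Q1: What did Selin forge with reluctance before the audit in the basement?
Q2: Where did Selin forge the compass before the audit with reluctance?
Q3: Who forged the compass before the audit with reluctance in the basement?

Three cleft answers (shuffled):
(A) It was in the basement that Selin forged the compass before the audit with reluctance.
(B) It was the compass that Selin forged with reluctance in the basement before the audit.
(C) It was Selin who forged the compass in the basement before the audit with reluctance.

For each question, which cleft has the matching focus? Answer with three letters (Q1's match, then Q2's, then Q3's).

BAC

Q1 asks about the direct object; cleft (B) focuses "the compass", which is the direct object — so Q1 → B.
Q2 asks about the location; cleft (A) focuses "in the basement", which is the location — so Q2 → A.
Q3 asks about the subject (agent); cleft (C) focuses "Selin", which is the subject (agent) — so Q3 → C.
Mapping: Q1→B, Q2→A, Q3→C.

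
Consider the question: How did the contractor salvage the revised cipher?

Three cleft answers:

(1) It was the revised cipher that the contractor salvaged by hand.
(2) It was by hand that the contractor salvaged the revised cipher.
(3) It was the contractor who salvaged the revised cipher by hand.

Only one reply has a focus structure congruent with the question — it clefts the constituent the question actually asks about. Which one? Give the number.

The question word "how" targets the manner.
Option (1) clefts "the revised cipher" — the direct object, not what was asked.
Option (2) clefts "by hand" — that matches what the question asks about.
Option (3) clefts "the contractor" — the subject (agent), not what was asked.
So the congruent reply is (2).

2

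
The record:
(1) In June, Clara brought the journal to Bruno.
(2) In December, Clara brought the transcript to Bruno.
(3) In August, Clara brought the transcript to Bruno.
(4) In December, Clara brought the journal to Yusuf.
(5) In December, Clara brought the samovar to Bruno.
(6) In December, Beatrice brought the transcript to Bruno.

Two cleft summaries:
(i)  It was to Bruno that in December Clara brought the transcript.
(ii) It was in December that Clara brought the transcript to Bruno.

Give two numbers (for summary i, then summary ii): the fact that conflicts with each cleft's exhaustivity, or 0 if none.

(i): focus "Bruno". No fact shares Clara as agent and the transcript as thing and in December as setting with a different recipient. 0.
(ii): focus "in December". Looking for Clara as agent and the transcript as thing and Bruno as recipient with some other setting — fact (3) has in August there. Refuted.

0, 3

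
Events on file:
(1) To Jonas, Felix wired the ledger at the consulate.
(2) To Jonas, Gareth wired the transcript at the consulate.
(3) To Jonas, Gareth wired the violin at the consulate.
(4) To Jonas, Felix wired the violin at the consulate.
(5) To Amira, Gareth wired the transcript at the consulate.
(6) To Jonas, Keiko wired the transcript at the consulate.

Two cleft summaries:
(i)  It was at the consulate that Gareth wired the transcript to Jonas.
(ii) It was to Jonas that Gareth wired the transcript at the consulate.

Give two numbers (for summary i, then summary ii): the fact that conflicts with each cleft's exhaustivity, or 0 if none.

(i): focus "at the consulate". No fact shares same agent, thing, recipient (Gareth / the transcript / Jonas) with a different setting. 0.
(ii): focus "Jonas". Looking for same agent, thing, setting (Gareth / the transcript / at the consulate) with some other recipient — fact (5) has Amira there. Refuted.

0, 5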